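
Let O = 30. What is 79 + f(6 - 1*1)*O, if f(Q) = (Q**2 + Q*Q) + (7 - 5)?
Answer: 1639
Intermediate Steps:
f(Q) = 2 + 2*Q**2 (f(Q) = (Q**2 + Q**2) + 2 = 2*Q**2 + 2 = 2 + 2*Q**2)
79 + f(6 - 1*1)*O = 79 + (2 + 2*(6 - 1*1)**2)*30 = 79 + (2 + 2*(6 - 1)**2)*30 = 79 + (2 + 2*5**2)*30 = 79 + (2 + 2*25)*30 = 79 + (2 + 50)*30 = 79 + 52*30 = 79 + 1560 = 1639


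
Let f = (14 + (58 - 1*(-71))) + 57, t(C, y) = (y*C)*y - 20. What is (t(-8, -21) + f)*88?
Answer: -294624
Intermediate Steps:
t(C, y) = -20 + C*y² (t(C, y) = (C*y)*y - 20 = C*y² - 20 = -20 + C*y²)
f = 200 (f = (14 + (58 + 71)) + 57 = (14 + 129) + 57 = 143 + 57 = 200)
(t(-8, -21) + f)*88 = ((-20 - 8*(-21)²) + 200)*88 = ((-20 - 8*441) + 200)*88 = ((-20 - 3528) + 200)*88 = (-3548 + 200)*88 = -3348*88 = -294624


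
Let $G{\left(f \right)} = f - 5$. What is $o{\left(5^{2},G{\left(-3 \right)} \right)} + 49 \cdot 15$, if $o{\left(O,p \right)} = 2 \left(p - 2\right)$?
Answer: $715$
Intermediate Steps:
$G{\left(f \right)} = -5 + f$
$o{\left(O,p \right)} = -4 + 2 p$ ($o{\left(O,p \right)} = 2 \left(-2 + p\right) = -4 + 2 p$)
$o{\left(5^{2},G{\left(-3 \right)} \right)} + 49 \cdot 15 = \left(-4 + 2 \left(-5 - 3\right)\right) + 49 \cdot 15 = \left(-4 + 2 \left(-8\right)\right) + 735 = \left(-4 - 16\right) + 735 = -20 + 735 = 715$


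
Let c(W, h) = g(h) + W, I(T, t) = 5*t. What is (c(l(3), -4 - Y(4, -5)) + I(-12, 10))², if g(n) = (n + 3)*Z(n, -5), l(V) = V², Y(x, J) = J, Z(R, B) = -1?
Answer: 3025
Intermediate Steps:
g(n) = -3 - n (g(n) = (n + 3)*(-1) = (3 + n)*(-1) = -3 - n)
c(W, h) = -3 + W - h (c(W, h) = (-3 - h) + W = -3 + W - h)
(c(l(3), -4 - Y(4, -5)) + I(-12, 10))² = ((-3 + 3² - (-4 - 1*(-5))) + 5*10)² = ((-3 + 9 - (-4 + 5)) + 50)² = ((-3 + 9 - 1*1) + 50)² = ((-3 + 9 - 1) + 50)² = (5 + 50)² = 55² = 3025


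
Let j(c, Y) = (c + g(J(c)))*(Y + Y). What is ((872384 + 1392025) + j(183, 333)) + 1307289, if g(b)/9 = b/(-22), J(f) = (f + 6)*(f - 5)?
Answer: -60195738/11 ≈ -5.4723e+6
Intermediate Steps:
J(f) = (-5 + f)*(6 + f) (J(f) = (6 + f)*(-5 + f) = (-5 + f)*(6 + f))
g(b) = -9*b/22 (g(b) = 9*(b/(-22)) = 9*(b*(-1/22)) = 9*(-b/22) = -9*b/22)
j(c, Y) = 2*Y*(135/11 - 9*c²/22 + 13*c/22) (j(c, Y) = (c - 9*(-30 + c + c²)/22)*(Y + Y) = (c + (135/11 - 9*c/22 - 9*c²/22))*(2*Y) = (135/11 - 9*c²/22 + 13*c/22)*(2*Y) = 2*Y*(135/11 - 9*c²/22 + 13*c/22))
((872384 + 1392025) + j(183, 333)) + 1307289 = ((872384 + 1392025) + (1/11)*333*(270 - 9*183² + 13*183)) + 1307289 = (2264409 + (1/11)*333*(270 - 9*33489 + 2379)) + 1307289 = (2264409 + (1/11)*333*(270 - 301401 + 2379)) + 1307289 = (2264409 + (1/11)*333*(-298752)) + 1307289 = (2264409 - 99484416/11) + 1307289 = -74575917/11 + 1307289 = -60195738/11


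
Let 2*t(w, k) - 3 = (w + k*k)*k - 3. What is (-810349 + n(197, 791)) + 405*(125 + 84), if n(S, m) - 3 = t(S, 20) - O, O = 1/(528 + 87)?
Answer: -442634566/615 ≈ -7.1973e+5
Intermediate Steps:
t(w, k) = k*(w + k²)/2 (t(w, k) = 3/2 + ((w + k*k)*k - 3)/2 = 3/2 + ((w + k²)*k - 3)/2 = 3/2 + (k*(w + k²) - 3)/2 = 3/2 + (-3 + k*(w + k²))/2 = 3/2 + (-3/2 + k*(w + k²)/2) = k*(w + k²)/2)
O = 1/615 ≈ 0.0016260
n(S, m) = 2461844/615 + 10*S (n(S, m) = 3 + ((½)*20*(S + 20²) - 1*1/615) = 3 + ((½)*20*(S + 400) - 1/615) = 3 + ((½)*20*(400 + S) - 1/615) = 3 + ((4000 + 10*S) - 1/615) = 3 + (2459999/615 + 10*S) = 2461844/615 + 10*S)
(-810349 + n(197, 791)) + 405*(125 + 84) = (-810349 + (2461844/615 + 10*197)) + 405*(125 + 84) = (-810349 + (2461844/615 + 1970)) + 405*209 = (-810349 + 3673394/615) + 84645 = -494691241/615 + 84645 = -442634566/615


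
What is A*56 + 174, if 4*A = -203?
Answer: -2668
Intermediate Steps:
A = -203/4 (A = (¼)*(-203) = -203/4 ≈ -50.750)
A*56 + 174 = -203/4*56 + 174 = -2842 + 174 = -2668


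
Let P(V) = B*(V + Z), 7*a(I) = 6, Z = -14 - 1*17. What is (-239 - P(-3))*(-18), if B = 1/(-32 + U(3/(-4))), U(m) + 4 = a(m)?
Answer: 177096/41 ≈ 4319.4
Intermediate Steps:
Z = -31 (Z = -14 - 17 = -31)
a(I) = 6/7 (a(I) = (⅐)*6 = 6/7)
U(m) = -22/7 (U(m) = -4 + 6/7 = -22/7)
B = -7/246 (B = 1/(-32 - 22/7) = 1/(-246/7) = -7/246 ≈ -0.028455)
P(V) = 217/246 - 7*V/246 (P(V) = -7*(V - 31)/246 = -7*(-31 + V)/246 = 217/246 - 7*V/246)
(-239 - P(-3))*(-18) = (-239 - (217/246 - 7/246*(-3)))*(-18) = (-239 - (217/246 + 7/82))*(-18) = (-239 - 1*119/123)*(-18) = (-239 - 119/123)*(-18) = -29516/123*(-18) = 177096/41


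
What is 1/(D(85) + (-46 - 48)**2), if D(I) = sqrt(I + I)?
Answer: 4418/39037363 - sqrt(170)/78074726 ≈ 0.00011301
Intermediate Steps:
D(I) = sqrt(2)*sqrt(I) (D(I) = sqrt(2*I) = sqrt(2)*sqrt(I))
1/(D(85) + (-46 - 48)**2) = 1/(sqrt(2)*sqrt(85) + (-46 - 48)**2) = 1/(sqrt(170) + (-94)**2) = 1/(sqrt(170) + 8836) = 1/(8836 + sqrt(170))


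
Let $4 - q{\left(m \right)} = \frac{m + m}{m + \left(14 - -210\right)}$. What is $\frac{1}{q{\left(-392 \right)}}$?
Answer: $- \frac{3}{2} \approx -1.5$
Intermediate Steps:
$q{\left(m \right)} = 4 - \frac{2 m}{224 + m}$ ($q{\left(m \right)} = 4 - \frac{m + m}{m + \left(14 - -210\right)} = 4 - \frac{2 m}{m + \left(14 + 210\right)} = 4 - \frac{2 m}{m + 224} = 4 - \frac{2 m}{224 + m}$)
$\frac{1}{q{\left(-392 \right)}} = \frac{1}{2 \frac{1}{224 - 392} \left(448 - 392\right)} = \frac{1}{2 \frac{1}{-168} \cdot 56} = \frac{1}{2 \left(- \frac{1}{168}\right) 56} = \frac{1}{- \frac{2}{3}} = - \frac{3}{2}$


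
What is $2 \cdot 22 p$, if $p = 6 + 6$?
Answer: $528$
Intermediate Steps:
$p = 12$
$2 \cdot 22 p = 2 \cdot 22 \cdot 12 = 44 \cdot 12 = 528$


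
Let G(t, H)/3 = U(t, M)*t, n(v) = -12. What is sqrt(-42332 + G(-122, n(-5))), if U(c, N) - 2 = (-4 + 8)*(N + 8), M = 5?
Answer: 4*I*sqrt(3881) ≈ 249.19*I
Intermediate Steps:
U(c, N) = 34 + 4*N (U(c, N) = 2 + (-4 + 8)*(N + 8) = 2 + 4*(8 + N) = 2 + (32 + 4*N) = 34 + 4*N)
G(t, H) = 162*t (G(t, H) = 3*((34 + 4*5)*t) = 3*((34 + 20)*t) = 3*(54*t) = 162*t)
sqrt(-42332 + G(-122, n(-5))) = sqrt(-42332 + 162*(-122)) = sqrt(-42332 - 19764) = sqrt(-62096) = 4*I*sqrt(3881)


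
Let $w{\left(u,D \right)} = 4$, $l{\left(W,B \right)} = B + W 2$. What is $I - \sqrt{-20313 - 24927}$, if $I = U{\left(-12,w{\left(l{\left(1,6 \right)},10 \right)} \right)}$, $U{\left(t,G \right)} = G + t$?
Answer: $-8 - 2 i \sqrt{11310} \approx -8.0 - 212.7 i$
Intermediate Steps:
$l{\left(W,B \right)} = B + 2 W$
$I = -8$ ($I = 4 - 12 = -8$)
$I - \sqrt{-20313 - 24927} = -8 - \sqrt{-20313 - 24927} = -8 - \sqrt{-45240} = -8 - 2 i \sqrt{11310}$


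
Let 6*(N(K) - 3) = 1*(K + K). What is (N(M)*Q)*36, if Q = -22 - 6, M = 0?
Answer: -3024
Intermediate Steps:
Q = -28
N(K) = 3 + K/3 (N(K) = 3 + (1*(K + K))/6 = 3 + (1*(2*K))/6 = 3 + (2*K)/6 = 3 + K/3)
(N(M)*Q)*36 = ((3 + (1/3)*0)*(-28))*36 = ((3 + 0)*(-28))*36 = (3*(-28))*36 = -84*36 = -3024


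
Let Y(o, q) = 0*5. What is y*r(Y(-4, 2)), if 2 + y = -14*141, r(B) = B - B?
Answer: 0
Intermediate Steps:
Y(o, q) = 0
r(B) = 0
y = -1976 (y = -2 - 14*141 = -2 - 1974 = -1976)
y*r(Y(-4, 2)) = -1976*0 = 0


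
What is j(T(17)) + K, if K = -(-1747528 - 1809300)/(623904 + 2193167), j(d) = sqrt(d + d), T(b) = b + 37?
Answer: 3556828/2817071 + 6*sqrt(3) ≈ 11.655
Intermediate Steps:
T(b) = 37 + b
j(d) = sqrt(2)*sqrt(d) (j(d) = sqrt(2*d) = sqrt(2)*sqrt(d))
K = 3556828/2817071 (K = -(-3556828)/2817071 = -1*(-3556828/2817071) = 3556828/2817071 ≈ 1.2626)
j(T(17)) + K = sqrt(2)*sqrt(37 + 17) + 3556828/2817071 = sqrt(2)*sqrt(54) + 3556828/2817071 = sqrt(2)*(3*sqrt(6)) + 3556828/2817071 = 6*sqrt(3) + 3556828/2817071 = 3556828/2817071 + 6*sqrt(3)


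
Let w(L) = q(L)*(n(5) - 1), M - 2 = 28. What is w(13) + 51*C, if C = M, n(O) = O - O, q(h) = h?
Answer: 1517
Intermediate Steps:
n(O) = 0
M = 30 (M = 2 + 28 = 30)
C = 30
w(L) = -L (w(L) = L*(0 - 1) = L*(-1) = -L)
w(13) + 51*C = -1*13 + 51*30 = -13 + 1530 = 1517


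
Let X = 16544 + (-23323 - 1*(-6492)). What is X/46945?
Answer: -7/1145 ≈ -0.0061135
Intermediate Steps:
X = -287 (X = 16544 + (-23323 + 6492) = 16544 - 16831 = -287)
X/46945 = -287/46945 = -287*1/46945 = -7/1145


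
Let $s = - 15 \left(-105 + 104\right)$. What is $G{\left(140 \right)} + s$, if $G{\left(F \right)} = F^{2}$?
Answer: $19615$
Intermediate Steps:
$s = 15$ ($s = \left(-15\right) \left(-1\right) = 15$)
$G{\left(140 \right)} + s = 140^{2} + 15 = 19600 + 15 = 19615$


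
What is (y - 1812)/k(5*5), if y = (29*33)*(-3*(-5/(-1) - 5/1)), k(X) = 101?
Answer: -1812/101 ≈ -17.941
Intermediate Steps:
y = 0 (y = 957*(-3*(-5*(-1) - 5*1)) = 957*(-3*(5 - 5)) = 957*(-3*0) = 957*0 = 0)
(y - 1812)/k(5*5) = (0 - 1812)/101 = -1812*1/101 = -1812/101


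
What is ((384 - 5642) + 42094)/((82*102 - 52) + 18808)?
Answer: 9209/6780 ≈ 1.3583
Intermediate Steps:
((384 - 5642) + 42094)/((82*102 - 52) + 18808) = (-5258 + 42094)/((8364 - 52) + 18808) = 36836/(8312 + 18808) = 36836/27120 = 36836*(1/27120) = 9209/6780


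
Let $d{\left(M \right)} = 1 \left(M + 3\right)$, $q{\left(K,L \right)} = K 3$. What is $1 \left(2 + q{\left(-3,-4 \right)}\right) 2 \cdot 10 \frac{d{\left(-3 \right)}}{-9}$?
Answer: $0$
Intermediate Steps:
$q{\left(K,L \right)} = 3 K$
$d{\left(M \right)} = 3 + M$ ($d{\left(M \right)} = 1 \left(3 + M\right) = 3 + M$)
$1 \left(2 + q{\left(-3,-4 \right)}\right) 2 \cdot 10 \frac{d{\left(-3 \right)}}{-9} = 1 \left(2 + 3 \left(-3\right)\right) 2 \cdot 10 \frac{3 - 3}{-9} = 1 \left(2 - 9\right) 2 \cdot 10 \cdot 0 \left(- \frac{1}{9}\right) = 1 \left(-7\right) 2 \cdot 10 \cdot 0 = \left(-7\right) 2 \cdot 10 \cdot 0 = \left(-14\right) 10 \cdot 0 = \left(-140\right) 0 = 0$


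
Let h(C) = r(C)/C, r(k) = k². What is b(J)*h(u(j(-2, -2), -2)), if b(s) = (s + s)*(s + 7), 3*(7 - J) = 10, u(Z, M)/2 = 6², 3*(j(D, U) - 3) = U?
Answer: 5632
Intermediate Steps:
j(D, U) = 3 + U/3
u(Z, M) = 72 (u(Z, M) = 2*6² = 2*36 = 72)
J = 11/3 (J = 7 - ⅓*10 = 7 - 10/3 = 11/3 ≈ 3.6667)
b(s) = 2*s*(7 + s) (b(s) = (2*s)*(7 + s) = 2*s*(7 + s))
h(C) = C (h(C) = C²/C = C)
b(J)*h(u(j(-2, -2), -2)) = (2*(11/3)*(7 + 11/3))*72 = (2*(11/3)*(32/3))*72 = (704/9)*72 = 5632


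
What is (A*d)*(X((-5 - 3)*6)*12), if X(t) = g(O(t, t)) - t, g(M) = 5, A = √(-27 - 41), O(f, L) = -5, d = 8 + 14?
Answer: 27984*I*√17 ≈ 1.1538e+5*I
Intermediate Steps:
d = 22
A = 2*I*√17 (A = √(-68) = 2*I*√17 ≈ 8.2462*I)
X(t) = 5 - t
(A*d)*(X((-5 - 3)*6)*12) = ((2*I*√17)*22)*((5 - (-5 - 3)*6)*12) = (44*I*√17)*((5 - (-8)*6)*12) = (44*I*√17)*((5 - 1*(-48))*12) = (44*I*√17)*((5 + 48)*12) = (44*I*√17)*(53*12) = (44*I*√17)*636 = 27984*I*√17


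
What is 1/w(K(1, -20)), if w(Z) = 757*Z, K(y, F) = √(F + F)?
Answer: -I*√10/15140 ≈ -0.00020887*I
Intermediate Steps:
K(y, F) = √2*√F (K(y, F) = √(2*F) = √2*√F)
1/w(K(1, -20)) = 1/(757*(√2*√(-20))) = 1/(757*(√2*(2*I*√5))) = 1/(757*(2*I*√10)) = 1/(1514*I*√10) = -I*√10/15140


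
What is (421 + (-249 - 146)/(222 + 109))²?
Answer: 19308769936/109561 ≈ 1.7624e+5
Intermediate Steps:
(421 + (-249 - 146)/(222 + 109))² = (421 - 395/331)² = (138956/331)² = 19308769936/109561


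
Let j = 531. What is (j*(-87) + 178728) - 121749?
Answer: 10782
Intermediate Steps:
(j*(-87) + 178728) - 121749 = (531*(-87) + 178728) - 121749 = (-46197 + 178728) - 121749 = 132531 - 121749 = 10782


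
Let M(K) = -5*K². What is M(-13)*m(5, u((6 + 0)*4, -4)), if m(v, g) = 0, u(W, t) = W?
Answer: 0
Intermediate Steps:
M(-13)*m(5, u((6 + 0)*4, -4)) = -5*(-13)²*0 = -5*169*0 = -845*0 = 0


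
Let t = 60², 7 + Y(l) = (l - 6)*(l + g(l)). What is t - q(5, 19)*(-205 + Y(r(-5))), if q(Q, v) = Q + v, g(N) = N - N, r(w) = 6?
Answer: 8688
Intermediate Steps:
g(N) = 0
Y(l) = -7 + l*(-6 + l) (Y(l) = -7 + (l - 6)*(l + 0) = -7 + (-6 + l)*l = -7 + l*(-6 + l))
t = 3600
t - q(5, 19)*(-205 + Y(r(-5))) = 3600 - (5 + 19)*(-205 + (-7 + 6² - 6*6)) = 3600 - 24*(-205 + (-7 + 36 - 36)) = 3600 - 24*(-205 - 7) = 3600 - 24*(-212) = 3600 - 1*(-5088) = 3600 + 5088 = 8688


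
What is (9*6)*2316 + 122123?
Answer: 247187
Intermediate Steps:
(9*6)*2316 + 122123 = 54*2316 + 122123 = 125064 + 122123 = 247187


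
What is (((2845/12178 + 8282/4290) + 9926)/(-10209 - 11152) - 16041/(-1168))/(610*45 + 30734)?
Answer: 4323887116213033/18960128130808824960 ≈ 0.00022805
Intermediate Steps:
(((2845/12178 + 8282/4290) + 9926)/(-10209 - 11152) - 16041/(-1168))/(610*45 + 30734) = (((2845*(1/12178) + 8282*(1/4290)) + 9926)/(-21361) - 16041*(-1/1168))/(27450 + 30734) = (((2845/12178 + 4141/2145) + 9926)*(-1/21361) + 16041/1168)/58184 = ((56531623/26121810 + 9926)*(-1/21361) + 16041/1168)*(1/58184) = ((259341617683/26121810)*(-1/21361) + 16041/1168)*(1/58184) = (-259341617683/557987983410 + 16041/1168)*(1/58184) = (4323887116213033/325864982311440)*(1/58184) = 4323887116213033/18960128130808824960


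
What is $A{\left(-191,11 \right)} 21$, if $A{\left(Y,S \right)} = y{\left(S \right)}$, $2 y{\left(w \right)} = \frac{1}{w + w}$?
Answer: $\frac{21}{44} \approx 0.47727$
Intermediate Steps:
$y{\left(w \right)} = \frac{1}{4 w}$ ($y{\left(w \right)} = \frac{1}{2 \left(w + w\right)} = \frac{1}{2 \cdot 2 w} = \frac{\frac{1}{2} \frac{1}{w}}{2} = \frac{1}{4 w}$)
$A{\left(Y,S \right)} = \frac{1}{4 S}$
$A{\left(-191,11 \right)} 21 = \frac{1}{4 \cdot 11} \cdot 21 = \frac{1}{4} \cdot \frac{1}{11} \cdot 21 = \frac{1}{44} \cdot 21 = \frac{21}{44}$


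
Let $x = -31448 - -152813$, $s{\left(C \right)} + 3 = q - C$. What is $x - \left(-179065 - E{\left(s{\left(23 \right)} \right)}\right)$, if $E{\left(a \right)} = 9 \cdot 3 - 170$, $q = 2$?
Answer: $300287$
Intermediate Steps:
$s{\left(C \right)} = -1 - C$ ($s{\left(C \right)} = -3 - \left(-2 + C\right) = -1 - C$)
$E{\left(a \right)} = -143$ ($E{\left(a \right)} = 27 - 170 = -143$)
$x = 121365$ ($x = -31448 + 152813 = 121365$)
$x - \left(-179065 - E{\left(s{\left(23 \right)} \right)}\right) = 121365 - \left(-179065 - -143\right) = 121365 - \left(-179065 + 143\right) = 121365 - -178922 = 121365 + 178922 = 300287$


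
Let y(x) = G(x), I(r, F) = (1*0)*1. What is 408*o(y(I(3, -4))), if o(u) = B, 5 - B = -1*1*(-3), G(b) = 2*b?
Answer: 816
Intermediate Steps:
B = 2 (B = 5 - (-1*1)*(-3) = 5 - (-1)*(-3) = 5 - 1*3 = 5 - 3 = 2)
I(r, F) = 0 (I(r, F) = 0*1 = 0)
y(x) = 2*x
o(u) = 2
408*o(y(I(3, -4))) = 408*2 = 816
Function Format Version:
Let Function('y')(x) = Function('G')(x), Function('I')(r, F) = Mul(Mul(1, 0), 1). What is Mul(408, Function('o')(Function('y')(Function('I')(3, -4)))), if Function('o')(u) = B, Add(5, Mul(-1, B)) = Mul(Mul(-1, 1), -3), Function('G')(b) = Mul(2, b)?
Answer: 816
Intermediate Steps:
B = 2 (B = Add(5, Mul(-1, Mul(Mul(-1, 1), -3))) = Add(5, Mul(-1, Mul(-1, -3))) = Add(5, Mul(-1, 3)) = Add(5, -3) = 2)
Function('I')(r, F) = 0 (Function('I')(r, F) = Mul(0, 1) = 0)
Function('y')(x) = Mul(2, x)
Function('o')(u) = 2
Mul(408, Function('o')(Function('y')(Function('I')(3, -4)))) = Mul(408, 2) = 816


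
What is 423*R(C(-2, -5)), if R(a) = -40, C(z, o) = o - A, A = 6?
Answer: -16920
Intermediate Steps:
C(z, o) = -6 + o (C(z, o) = o - 1*6 = o - 6 = -6 + o)
423*R(C(-2, -5)) = 423*(-40) = -16920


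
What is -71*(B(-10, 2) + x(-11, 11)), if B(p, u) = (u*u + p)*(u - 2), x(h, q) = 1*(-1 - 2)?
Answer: 213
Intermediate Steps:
x(h, q) = -3 (x(h, q) = 1*(-3) = -3)
B(p, u) = (-2 + u)*(p + u²) (B(p, u) = (u² + p)*(-2 + u) = (p + u²)*(-2 + u) = (-2 + u)*(p + u²))
-71*(B(-10, 2) + x(-11, 11)) = -71*((2³ - 2*(-10) - 2*2² - 10*2) - 3) = -71*((8 + 20 - 2*4 - 20) - 3) = -71*((8 + 20 - 8 - 20) - 3) = -71*(0 - 3) = -71*(-3) = 213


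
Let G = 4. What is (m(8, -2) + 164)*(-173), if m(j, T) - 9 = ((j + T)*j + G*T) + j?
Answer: -38233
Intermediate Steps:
m(j, T) = 9 + j + 4*T + j*(T + j) (m(j, T) = 9 + (((j + T)*j + 4*T) + j) = 9 + (((T + j)*j + 4*T) + j) = 9 + ((j*(T + j) + 4*T) + j) = 9 + ((4*T + j*(T + j)) + j) = 9 + (j + 4*T + j*(T + j)) = 9 + j + 4*T + j*(T + j))
(m(8, -2) + 164)*(-173) = ((9 + 8 + 8² + 4*(-2) - 2*8) + 164)*(-173) = ((9 + 8 + 64 - 8 - 16) + 164)*(-173) = (57 + 164)*(-173) = 221*(-173) = -38233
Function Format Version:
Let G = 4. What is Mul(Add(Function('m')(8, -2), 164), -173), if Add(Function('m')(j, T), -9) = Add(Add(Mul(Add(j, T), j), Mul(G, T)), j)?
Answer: -38233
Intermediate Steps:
Function('m')(j, T) = Add(9, j, Mul(4, T), Mul(j, Add(T, j))) (Function('m')(j, T) = Add(9, Add(Add(Mul(Add(j, T), j), Mul(4, T)), j)) = Add(9, Add(Add(Mul(Add(T, j), j), Mul(4, T)), j)) = Add(9, Add(Add(Mul(j, Add(T, j)), Mul(4, T)), j)) = Add(9, Add(Add(Mul(4, T), Mul(j, Add(T, j))), j)) = Add(9, Add(j, Mul(4, T), Mul(j, Add(T, j)))) = Add(9, j, Mul(4, T), Mul(j, Add(T, j))))
Mul(Add(Function('m')(8, -2), 164), -173) = Mul(Add(Add(9, 8, Pow(8, 2), Mul(4, -2), Mul(-2, 8)), 164), -173) = Mul(Add(Add(9, 8, 64, -8, -16), 164), -173) = Mul(Add(57, 164), -173) = Mul(221, -173) = -38233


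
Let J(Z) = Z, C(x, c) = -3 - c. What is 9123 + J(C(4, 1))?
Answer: 9119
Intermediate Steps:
9123 + J(C(4, 1)) = 9123 + (-3 - 1*1) = 9123 + (-3 - 1) = 9123 - 4 = 9119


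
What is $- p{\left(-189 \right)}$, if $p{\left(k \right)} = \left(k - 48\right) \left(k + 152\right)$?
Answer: $-8769$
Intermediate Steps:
$p{\left(k \right)} = \left(-48 + k\right) \left(152 + k\right)$
$- p{\left(-189 \right)} = - (-7296 + \left(-189\right)^{2} + 104 \left(-189\right)) = - (-7296 + 35721 - 19656) = \left(-1\right) 8769 = -8769$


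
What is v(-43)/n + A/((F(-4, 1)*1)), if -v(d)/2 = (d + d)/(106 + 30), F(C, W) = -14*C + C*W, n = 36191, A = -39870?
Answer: -6132474193/7998211 ≈ -766.73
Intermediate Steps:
v(d) = -d/34 (v(d) = -2*(d + d)/(106 + 30) = -2*2*d/136 = -d/34)
v(-43)/n + A/((F(-4, 1)*1)) = -1/34*(-43)/36191 - 39870*(-1/(4*(-14 + 1))) = (43/34)*(1/36191) - 39870/(-4*(-13)*1) = 43/1230494 - 39870/(52*1) = 43/1230494 - 39870/52 = 43/1230494 - 39870*1/52 = 43/1230494 - 19935/26 = -6132474193/7998211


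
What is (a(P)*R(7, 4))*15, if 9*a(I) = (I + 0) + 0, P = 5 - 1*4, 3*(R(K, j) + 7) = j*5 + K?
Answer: 10/3 ≈ 3.3333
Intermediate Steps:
R(K, j) = -7 + K/3 + 5*j/3 (R(K, j) = -7 + (j*5 + K)/3 = -7 + (5*j + K)/3 = -7 + (K + 5*j)/3 = -7 + (K/3 + 5*j/3) = -7 + K/3 + 5*j/3)
P = 1 (P = 5 - 4 = 1)
a(I) = I/9 (a(I) = ((I + 0) + 0)/9 = (I + 0)/9 = I/9)
(a(P)*R(7, 4))*15 = (((1/9)*1)*(-7 + (1/3)*7 + (5/3)*4))*15 = ((-7 + 7/3 + 20/3)/9)*15 = ((1/9)*2)*15 = (2/9)*15 = 10/3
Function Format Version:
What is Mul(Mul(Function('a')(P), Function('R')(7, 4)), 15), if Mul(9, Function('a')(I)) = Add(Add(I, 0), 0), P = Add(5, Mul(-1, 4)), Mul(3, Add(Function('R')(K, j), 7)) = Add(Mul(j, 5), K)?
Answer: Rational(10, 3) ≈ 3.3333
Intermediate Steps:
Function('R')(K, j) = Add(-7, Mul(Rational(1, 3), K), Mul(Rational(5, 3), j)) (Function('R')(K, j) = Add(-7, Mul(Rational(1, 3), Add(Mul(j, 5), K))) = Add(-7, Mul(Rational(1, 3), Add(Mul(5, j), K))) = Add(-7, Mul(Rational(1, 3), Add(K, Mul(5, j)))) = Add(-7, Add(Mul(Rational(1, 3), K), Mul(Rational(5, 3), j))) = Add(-7, Mul(Rational(1, 3), K), Mul(Rational(5, 3), j)))
P = 1 (P = Add(5, -4) = 1)
Function('a')(I) = Mul(Rational(1, 9), I) (Function('a')(I) = Mul(Rational(1, 9), Add(Add(I, 0), 0)) = Mul(Rational(1, 9), Add(I, 0)) = Mul(Rational(1, 9), I))
Mul(Mul(Function('a')(P), Function('R')(7, 4)), 15) = Mul(Mul(Mul(Rational(1, 9), 1), Add(-7, Mul(Rational(1, 3), 7), Mul(Rational(5, 3), 4))), 15) = Mul(Mul(Rational(1, 9), Add(-7, Rational(7, 3), Rational(20, 3))), 15) = Mul(Mul(Rational(1, 9), 2), 15) = Mul(Rational(2, 9), 15) = Rational(10, 3)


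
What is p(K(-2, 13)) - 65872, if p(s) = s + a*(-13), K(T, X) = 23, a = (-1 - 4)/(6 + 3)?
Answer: -592576/9 ≈ -65842.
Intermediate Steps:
a = -5/9 ≈ -0.55556
p(s) = 65/9 + s (p(s) = s - 5/9*(-13) = s + 65/9 = 65/9 + s)
p(K(-2, 13)) - 65872 = (65/9 + 23) - 65872 = 272/9 - 65872 = -592576/9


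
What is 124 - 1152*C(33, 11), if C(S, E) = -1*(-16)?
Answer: -18308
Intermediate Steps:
C(S, E) = 16
124 - 1152*C(33, 11) = 124 - 1152*16 = 124 - 18432 = -18308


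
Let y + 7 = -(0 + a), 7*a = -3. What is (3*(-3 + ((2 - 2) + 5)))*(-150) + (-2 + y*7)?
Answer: -948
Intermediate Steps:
a = -3/7 (a = (⅐)*(-3) = -3/7 ≈ -0.42857)
y = -46/7 (y = -7 - (0 - 3/7) = -7 - 1*(-3/7) = -7 + 3/7 = -46/7 ≈ -6.5714)
(3*(-3 + ((2 - 2) + 5)))*(-150) + (-2 + y*7) = (3*(-3 + ((2 - 2) + 5)))*(-150) + (-2 - 46/7*7) = (3*(-3 + (0 + 5)))*(-150) + (-2 - 46) = (3*(-3 + 5))*(-150) - 48 = (3*2)*(-150) - 48 = 6*(-150) - 48 = -900 - 48 = -948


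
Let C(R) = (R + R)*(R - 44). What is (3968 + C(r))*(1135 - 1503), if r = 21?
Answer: -1104736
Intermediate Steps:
C(R) = 2*R*(-44 + R) (C(R) = (2*R)*(-44 + R) = 2*R*(-44 + R))
(3968 + C(r))*(1135 - 1503) = (3968 + 2*21*(-44 + 21))*(1135 - 1503) = (3968 + 2*21*(-23))*(-368) = (3968 - 966)*(-368) = 3002*(-368) = -1104736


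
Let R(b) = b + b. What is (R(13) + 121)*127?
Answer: 18669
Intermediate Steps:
R(b) = 2*b
(R(13) + 121)*127 = (2*13 + 121)*127 = (26 + 121)*127 = 147*127 = 18669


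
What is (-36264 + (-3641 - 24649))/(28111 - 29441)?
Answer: 4611/95 ≈ 48.537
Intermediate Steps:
(-36264 + (-3641 - 24649))/(28111 - 29441) = (-36264 - 28290)/(-1330) = -64554*(-1/1330) = 4611/95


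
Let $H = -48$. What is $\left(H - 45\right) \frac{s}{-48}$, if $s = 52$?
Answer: $\frac{403}{4} \approx 100.75$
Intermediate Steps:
$\left(H - 45\right) \frac{s}{-48} = \left(-48 - 45\right) \frac{52}{-48} = - 93 \cdot 52 \left(- \frac{1}{48}\right) = \left(-93\right) \left(- \frac{13}{12}\right) = \frac{403}{4}$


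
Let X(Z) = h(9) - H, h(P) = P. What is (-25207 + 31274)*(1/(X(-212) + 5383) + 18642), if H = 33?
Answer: 606108340093/5359 ≈ 1.1310e+8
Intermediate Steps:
X(Z) = -24 (X(Z) = 9 - 1*33 = 9 - 33 = -24)
(-25207 + 31274)*(1/(X(-212) + 5383) + 18642) = (-25207 + 31274)*(1/(-24 + 5383) + 18642) = 6067*(1/5359 + 18642) = 6067*(99902479/5359) = 606108340093/5359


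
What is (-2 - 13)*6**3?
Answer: -3240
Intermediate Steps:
(-2 - 13)*6**3 = -15*216 = -3240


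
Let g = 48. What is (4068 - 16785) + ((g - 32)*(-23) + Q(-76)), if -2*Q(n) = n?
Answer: -13047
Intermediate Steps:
Q(n) = -n/2
(4068 - 16785) + ((g - 32)*(-23) + Q(-76)) = (4068 - 16785) + ((48 - 32)*(-23) - 1/2*(-76)) = -12717 + (16*(-23) + 38) = -12717 + (-368 + 38) = -12717 - 330 = -13047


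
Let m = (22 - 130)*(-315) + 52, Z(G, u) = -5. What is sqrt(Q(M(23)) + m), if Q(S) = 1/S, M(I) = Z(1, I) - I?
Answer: sqrt(6678105)/14 ≈ 184.59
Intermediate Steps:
M(I) = -5 - I
m = 34072 (m = -108*(-315) + 52 = 34020 + 52 = 34072)
sqrt(Q(M(23)) + m) = sqrt(1/(-5 - 1*23) + 34072) = sqrt(1/(-5 - 23) + 34072) = sqrt(1/(-28) + 34072) = sqrt(-1/28 + 34072) = sqrt(954015/28) = sqrt(6678105)/14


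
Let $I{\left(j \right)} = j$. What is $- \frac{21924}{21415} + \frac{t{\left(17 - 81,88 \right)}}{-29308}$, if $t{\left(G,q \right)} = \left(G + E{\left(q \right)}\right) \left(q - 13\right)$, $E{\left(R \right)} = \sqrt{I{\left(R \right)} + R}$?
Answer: $- \frac{134939148}{156907705} - \frac{75 \sqrt{11}}{7327} \approx -0.89394$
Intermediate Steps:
$E{\left(R \right)} = \sqrt{2} \sqrt{R}$ ($E{\left(R \right)} = \sqrt{R + R} = \sqrt{2 R} = \sqrt{2} \sqrt{R}$)
$t{\left(G,q \right)} = \left(-13 + q\right) \left(G + \sqrt{2} \sqrt{q}\right)$ ($t{\left(G,q \right)} = \left(G + \sqrt{2} \sqrt{q}\right) \left(q - 13\right) = \left(G + \sqrt{2} \sqrt{q}\right) \left(-13 + q\right) = \left(-13 + q\right) \left(G + \sqrt{2} \sqrt{q}\right)$)
$- \frac{21924}{21415} + \frac{t{\left(17 - 81,88 \right)}}{-29308} = - \frac{21924}{21415} + \frac{- 13 \left(17 - 81\right) + \left(17 - 81\right) 88 + \sqrt{2} \cdot 88^{\frac{3}{2}} - 13 \sqrt{2} \sqrt{88}}{-29308} = \left(-21924\right) \frac{1}{21415} + \left(\left(-13\right) \left(-64\right) - 5632 + \sqrt{2} \cdot 176 \sqrt{22} - 13 \sqrt{2} \cdot 2 \sqrt{22}\right) \left(- \frac{1}{29308}\right) = - \frac{21924}{21415} + \left(832 - 5632 + 352 \sqrt{11} - 52 \sqrt{11}\right) \left(- \frac{1}{29308}\right) = - \frac{21924}{21415} + \left(-4800 + 300 \sqrt{11}\right) \left(- \frac{1}{29308}\right) = - \frac{21924}{21415} + \left(\frac{1200}{7327} - \frac{75 \sqrt{11}}{7327}\right) = - \frac{134939148}{156907705} - \frac{75 \sqrt{11}}{7327}$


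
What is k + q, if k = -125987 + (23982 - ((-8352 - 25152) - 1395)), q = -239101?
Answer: -306207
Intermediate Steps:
k = -67106 (k = -125987 + (23982 - (-33504 - 1395)) = -125987 + (23982 - 1*(-34899)) = -125987 + (23982 + 34899) = -125987 + 58881 = -67106)
k + q = -67106 - 239101 = -306207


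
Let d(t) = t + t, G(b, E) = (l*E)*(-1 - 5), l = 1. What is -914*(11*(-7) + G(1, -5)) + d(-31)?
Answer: 42896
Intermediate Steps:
G(b, E) = -6*E (G(b, E) = (1*E)*(-1 - 5) = E*(-6) = -6*E)
d(t) = 2*t
-914*(11*(-7) + G(1, -5)) + d(-31) = -914*(11*(-7) - 6*(-5)) + 2*(-31) = -914*(-77 + 30) - 62 = -914*(-47) - 62 = 42958 - 62 = 42896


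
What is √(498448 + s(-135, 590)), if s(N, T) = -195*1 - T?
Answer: √497663 ≈ 705.45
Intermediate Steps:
s(N, T) = -195 - T
√(498448 + s(-135, 590)) = √(498448 + (-195 - 1*590)) = √(498448 + (-195 - 590)) = √(498448 - 785) = √497663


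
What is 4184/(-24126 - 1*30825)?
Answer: -4184/54951 ≈ -0.076141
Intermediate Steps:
4184/(-24126 - 1*30825) = 4184/(-24126 - 30825) = 4184/(-54951) = 4184*(-1/54951) = -4184/54951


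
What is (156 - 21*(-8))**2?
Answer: 104976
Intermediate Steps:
(156 - 21*(-8))**2 = (156 + 168)**2 = 324**2 = 104976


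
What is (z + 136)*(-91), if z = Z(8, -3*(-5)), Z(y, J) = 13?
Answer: -13559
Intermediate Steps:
z = 13
(z + 136)*(-91) = (13 + 136)*(-91) = 149*(-91) = -13559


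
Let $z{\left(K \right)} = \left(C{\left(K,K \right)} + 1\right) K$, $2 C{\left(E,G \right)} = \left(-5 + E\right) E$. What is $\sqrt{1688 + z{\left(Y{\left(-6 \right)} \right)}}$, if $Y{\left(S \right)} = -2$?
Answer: $2 \sqrt{418} \approx 40.89$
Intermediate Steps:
$C{\left(E,G \right)} = \frac{E \left(-5 + E\right)}{2}$ ($C{\left(E,G \right)} = \frac{\left(-5 + E\right) E}{2} = \frac{E \left(-5 + E\right)}{2}$)
$z{\left(K \right)} = K \left(1 + \frac{K \left(-5 + K\right)}{2}\right)$ ($z{\left(K \right)} = \left(\frac{K \left(-5 + K\right)}{2} + 1\right) K = \left(1 + \frac{K \left(-5 + K\right)}{2}\right) K = K \left(1 + \frac{K \left(-5 + K\right)}{2}\right)$)
$\sqrt{1688 + z{\left(Y{\left(-6 \right)} \right)}} = \sqrt{1688 + \frac{1}{2} \left(-2\right) \left(2 - 2 \left(-5 - 2\right)\right)} = \sqrt{1688 + \frac{1}{2} \left(-2\right) \left(2 - -14\right)} = \sqrt{1688 + \frac{1}{2} \left(-2\right) \left(2 + 14\right)} = \sqrt{1688 + \frac{1}{2} \left(-2\right) 16} = \sqrt{1688 - 16} = \sqrt{1672} = 2 \sqrt{418}$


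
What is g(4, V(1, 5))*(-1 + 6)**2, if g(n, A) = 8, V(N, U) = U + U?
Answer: 200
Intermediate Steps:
V(N, U) = 2*U
g(4, V(1, 5))*(-1 + 6)**2 = 8*(-1 + 6)**2 = 8*5**2 = 8*25 = 200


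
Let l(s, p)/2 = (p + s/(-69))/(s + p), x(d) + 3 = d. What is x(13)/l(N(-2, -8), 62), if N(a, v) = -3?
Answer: 6785/1427 ≈ 4.7547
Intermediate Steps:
x(d) = -3 + d
l(s, p) = 2*(p - s/69)/(p + s) (l(s, p) = 2*((p + s/(-69))/(s + p)) = 2*((p + s*(-1/69))/(p + s)) = 2*((p - s/69)/(p + s)) = 2*(p - s/69)/(p + s))
x(13)/l(N(-2, -8), 62) = (-3 + 13)/(((2*62 - 2/69*(-3))/(62 - 3))) = 10/(((124 + 2/23)/59)) = 10/(((1/59)*(2854/23))) = 10/(2854/1357) = 10*(1357/2854) = 6785/1427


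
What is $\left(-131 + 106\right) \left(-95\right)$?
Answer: $2375$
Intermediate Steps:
$\left(-131 + 106\right) \left(-95\right) = \left(-25\right) \left(-95\right) = 2375$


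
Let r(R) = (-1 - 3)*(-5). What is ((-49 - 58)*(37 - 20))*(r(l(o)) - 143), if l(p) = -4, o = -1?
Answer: 223737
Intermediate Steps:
r(R) = 20 (r(R) = -4*(-5) = 20)
((-49 - 58)*(37 - 20))*(r(l(o)) - 143) = ((-49 - 58)*(37 - 20))*(20 - 143) = -107*17*(-123) = -1819*(-123) = 223737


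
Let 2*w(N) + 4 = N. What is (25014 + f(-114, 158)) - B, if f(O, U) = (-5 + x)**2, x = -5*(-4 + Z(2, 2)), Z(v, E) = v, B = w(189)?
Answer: 49893/2 ≈ 24947.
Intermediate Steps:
w(N) = -2 + N/2
B = 185/2 (B = -2 + (1/2)*189 = -2 + 189/2 = 185/2 ≈ 92.500)
x = 10 (x = -5*(-4 + 2) = -5*(-2) = 10)
f(O, U) = 25 (f(O, U) = (-5 + 10)**2 = 5**2 = 25)
(25014 + f(-114, 158)) - B = (25014 + 25) - 1*185/2 = 25039 - 185/2 = 49893/2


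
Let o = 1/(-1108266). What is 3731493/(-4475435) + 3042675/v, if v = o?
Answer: -15091584161254405743/4475435 ≈ -3.3721e+12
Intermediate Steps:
o = -1/1108266 ≈ -9.0231e-7
v = -1/1108266 ≈ -9.0231e-7
3731493/(-4475435) + 3042675/v = 3731493/(-4475435) + 3042675/(-1/1108266) = 3731493*(-1/4475435) + 3042675*(-1108266) = -3731493/4475435 - 3372093251550 = -15091584161254405743/4475435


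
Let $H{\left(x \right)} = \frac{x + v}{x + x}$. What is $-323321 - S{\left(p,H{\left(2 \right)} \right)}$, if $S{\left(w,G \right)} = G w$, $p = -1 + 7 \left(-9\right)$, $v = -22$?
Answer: $-323641$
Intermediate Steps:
$p = -64$ ($p = -1 - 63 = -64$)
$H{\left(x \right)} = \frac{-22 + x}{2 x}$ ($H{\left(x \right)} = \frac{x - 22}{x + x} = \frac{-22 + x}{2 x}$)
$-323321 - S{\left(p,H{\left(2 \right)} \right)} = -323321 - \frac{-22 + 2}{2 \cdot 2} \left(-64\right) = -323321 - \frac{1}{2} \cdot \frac{1}{2} \left(-20\right) \left(-64\right) = -323321 - \left(-5\right) \left(-64\right) = -323321 - 320 = -323641$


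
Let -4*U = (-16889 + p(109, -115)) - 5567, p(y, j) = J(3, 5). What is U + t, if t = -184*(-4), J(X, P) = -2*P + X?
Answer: 25407/4 ≈ 6351.8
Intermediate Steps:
J(X, P) = X - 2*P
p(y, j) = -7 (p(y, j) = 3 - 2*5 = 3 - 10 = -7)
U = 22463/4 (U = -((-16889 - 7) - 5567)/4 = -(-16896 - 5567)/4 = -¼*(-22463) = 22463/4 ≈ 5615.8)
t = 736
U + t = 22463/4 + 736 = 25407/4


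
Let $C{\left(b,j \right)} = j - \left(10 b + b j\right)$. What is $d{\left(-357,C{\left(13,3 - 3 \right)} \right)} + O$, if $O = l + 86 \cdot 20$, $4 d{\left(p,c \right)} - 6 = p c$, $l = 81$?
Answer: $13405$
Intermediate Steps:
$C{\left(b,j \right)} = j - 10 b - b j$ ($C{\left(b,j \right)} = j - \left(10 b + b j\right) = j - 10 b - b j$)
$d{\left(p,c \right)} = \frac{3}{2} + \frac{c p}{4}$ ($d{\left(p,c \right)} = \frac{3}{2} + \frac{p c}{4} = \frac{3}{2} + \frac{c p}{4}$)
$O = 1801$ ($O = 81 + 86 \cdot 20 = 81 + 1720 = 1801$)
$d{\left(-357,C{\left(13,3 - 3 \right)} \right)} + O = \left(\frac{3}{2} + \frac{1}{4} \left(\left(3 - 3\right) - 130 - 13 \left(3 - 3\right)\right) \left(-357\right)\right) + 1801 = \left(\frac{3}{2} + \frac{1}{4} \left(0 - 130 - 13 \cdot 0\right) \left(-357\right)\right) + 1801 = \left(\frac{3}{2} + \frac{1}{4} \left(0 - 130 + 0\right) \left(-357\right)\right) + 1801 = \left(\frac{3}{2} + \frac{1}{4} \left(-130\right) \left(-357\right)\right) + 1801 = \left(\frac{3}{2} + \frac{23205}{2}\right) + 1801 = 11604 + 1801 = 13405$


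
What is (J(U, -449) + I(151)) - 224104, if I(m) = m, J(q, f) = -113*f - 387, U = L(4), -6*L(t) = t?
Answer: -173603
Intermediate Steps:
L(t) = -t/6
U = -⅔ (U = -⅙*4 = -⅔ ≈ -0.66667)
J(q, f) = -387 - 113*f
(J(U, -449) + I(151)) - 224104 = ((-387 - 113*(-449)) + 151) - 224104 = ((-387 + 50737) + 151) - 224104 = (50350 + 151) - 224104 = 50501 - 224104 = -173603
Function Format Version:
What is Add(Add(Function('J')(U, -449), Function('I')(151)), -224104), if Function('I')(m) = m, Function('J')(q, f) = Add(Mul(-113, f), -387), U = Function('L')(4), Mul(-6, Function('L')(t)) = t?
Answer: -173603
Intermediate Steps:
Function('L')(t) = Mul(Rational(-1, 6), t)
U = Rational(-2, 3) (U = Mul(Rational(-1, 6), 4) = Rational(-2, 3) ≈ -0.66667)
Function('J')(q, f) = Add(-387, Mul(-113, f))
Add(Add(Function('J')(U, -449), Function('I')(151)), -224104) = Add(Add(Add(-387, Mul(-113, -449)), 151), -224104) = Add(Add(Add(-387, 50737), 151), -224104) = Add(Add(50350, 151), -224104) = Add(50501, -224104) = -173603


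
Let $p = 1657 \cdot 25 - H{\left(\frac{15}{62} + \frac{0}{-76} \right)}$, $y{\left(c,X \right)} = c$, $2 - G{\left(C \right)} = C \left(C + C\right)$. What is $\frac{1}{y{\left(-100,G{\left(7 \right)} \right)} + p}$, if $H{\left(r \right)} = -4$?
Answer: $\frac{1}{41329} \approx 2.4196 \cdot 10^{-5}$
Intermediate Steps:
$G{\left(C \right)} = 2 - 2 C^{2}$ ($G{\left(C \right)} = 2 - C \left(C + C\right) = 2 - C 2 C = 2 - 2 C^{2}$)
$p = 41429$ ($p = 1657 \cdot 25 - -4 = 41425 + 4 = 41429$)
$\frac{1}{y{\left(-100,G{\left(7 \right)} \right)} + p} = \frac{1}{-100 + 41429} = \frac{1}{41329}$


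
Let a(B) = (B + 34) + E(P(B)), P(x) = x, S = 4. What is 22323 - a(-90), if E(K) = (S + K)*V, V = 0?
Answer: 22379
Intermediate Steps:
E(K) = 0 (E(K) = (4 + K)*0 = 0)
a(B) = 34 + B (a(B) = (B + 34) + 0 = (34 + B) + 0 = 34 + B)
22323 - a(-90) = 22323 - (34 - 90) = 22323 - 1*(-56) = 22323 + 56 = 22379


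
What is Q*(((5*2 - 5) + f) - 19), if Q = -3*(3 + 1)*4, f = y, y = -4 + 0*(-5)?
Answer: 864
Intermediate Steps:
y = -4 (y = -4 + 0 = -4)
f = -4
Q = -48 (Q = -3*4*4 = -12*4 = -48)
Q*(((5*2 - 5) + f) - 19) = -48*(((5*2 - 5) - 4) - 19) = -48*(((10 - 5) - 4) - 19) = -48*((5 - 4) - 19) = -48*(1 - 19) = -48*(-18) = 864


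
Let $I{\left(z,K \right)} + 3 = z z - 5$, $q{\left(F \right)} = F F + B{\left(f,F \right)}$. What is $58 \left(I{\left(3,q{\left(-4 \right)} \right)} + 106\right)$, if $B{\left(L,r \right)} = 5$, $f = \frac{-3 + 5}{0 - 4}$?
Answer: $6206$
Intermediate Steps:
$f = - \frac{1}{2}$ ($f = \frac{2}{-4} = 2 \left(- \frac{1}{4}\right) = - \frac{1}{2} \approx -0.5$)
$q{\left(F \right)} = 5 + F^{2}$ ($q{\left(F \right)} = F F + 5 = F^{2} + 5 = 5 + F^{2}$)
$I{\left(z,K \right)} = -8 + z^{2}$ ($I{\left(z,K \right)} = -3 + \left(z z - 5\right) = -3 + \left(z^{2} - 5\right) = -3 + \left(-5 + z^{2}\right) = -8 + z^{2}$)
$58 \left(I{\left(3,q{\left(-4 \right)} \right)} + 106\right) = 58 \left(\left(-8 + 3^{2}\right) + 106\right) = 58 \left(\left(-8 + 9\right) + 106\right) = 58 \left(1 + 106\right) = 58 \cdot 107 = 6206$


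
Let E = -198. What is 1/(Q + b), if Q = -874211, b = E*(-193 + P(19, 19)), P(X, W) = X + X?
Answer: -1/843521 ≈ -1.1855e-6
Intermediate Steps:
P(X, W) = 2*X
b = 30690 (b = -198*(-193 + 2*19) = -198*(-193 + 38) = -198*(-155) = 30690)
1/(Q + b) = 1/(-874211 + 30690) = 1/(-843521) = -1/843521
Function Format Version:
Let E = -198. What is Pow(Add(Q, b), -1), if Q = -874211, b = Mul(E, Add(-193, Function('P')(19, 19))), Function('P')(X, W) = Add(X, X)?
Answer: Rational(-1, 843521) ≈ -1.1855e-6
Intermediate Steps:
Function('P')(X, W) = Mul(2, X)
b = 30690 (b = Mul(-198, Add(-193, Mul(2, 19))) = Mul(-198, Add(-193, 38)) = Mul(-198, -155) = 30690)
Pow(Add(Q, b), -1) = Pow(Add(-874211, 30690), -1) = Pow(-843521, -1) = Rational(-1, 843521)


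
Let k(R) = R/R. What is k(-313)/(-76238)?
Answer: -1/76238 ≈ -1.3117e-5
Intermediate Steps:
k(R) = 1
k(-313)/(-76238) = 1/(-76238) = 1*(-1/76238) = -1/76238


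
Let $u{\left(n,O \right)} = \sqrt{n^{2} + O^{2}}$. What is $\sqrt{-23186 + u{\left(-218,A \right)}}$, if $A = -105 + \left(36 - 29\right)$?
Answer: $\sqrt{-23186 + 2 \sqrt{14282}} \approx 151.48 i$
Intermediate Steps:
$A = -98$ ($A = -105 + 7 = -98$)
$u{\left(n,O \right)} = \sqrt{O^{2} + n^{2}}$
$\sqrt{-23186 + u{\left(-218,A \right)}} = \sqrt{-23186 + \sqrt{\left(-98\right)^{2} + \left(-218\right)^{2}}} = \sqrt{-23186 + \sqrt{9604 + 47524}} = \sqrt{-23186 + \sqrt{57128}} = \sqrt{-23186 + 2 \sqrt{14282}}$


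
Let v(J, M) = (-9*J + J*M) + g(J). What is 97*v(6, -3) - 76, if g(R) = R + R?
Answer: -5896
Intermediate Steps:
g(R) = 2*R
v(J, M) = -7*J + J*M (v(J, M) = (-9*J + J*M) + 2*J = -7*J + J*M)
97*v(6, -3) - 76 = 97*(6*(-7 - 3)) - 76 = 97*(6*(-10)) - 76 = 97*(-60) - 76 = -5820 - 76 = -5896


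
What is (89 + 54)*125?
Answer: 17875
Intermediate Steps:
(89 + 54)*125 = 143*125 = 17875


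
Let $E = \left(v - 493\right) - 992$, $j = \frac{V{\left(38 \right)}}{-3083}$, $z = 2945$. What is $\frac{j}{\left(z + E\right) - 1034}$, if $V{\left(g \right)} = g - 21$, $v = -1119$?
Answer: $\frac{17}{2136519} \approx 7.9569 \cdot 10^{-6}$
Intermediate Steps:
$V{\left(g \right)} = -21 + g$
$j = - \frac{17}{3083}$ ($j = \frac{-21 + 38}{-3083} = 17 \left(- \frac{1}{3083}\right) = - \frac{17}{3083} \approx -0.0055141$)
$E = -2604$ ($E = \left(-1119 - 493\right) - 992 = -1612 - 992 = -2604$)
$\frac{j}{\left(z + E\right) - 1034} = - \frac{17}{3083 \left(\left(2945 - 2604\right) - 1034\right)} = - \frac{17}{3083 \left(341 - 1034\right)} = - \frac{17}{3083 \left(-693\right)} = \left(- \frac{17}{3083}\right) \left(- \frac{1}{693}\right) = \frac{17}{2136519}$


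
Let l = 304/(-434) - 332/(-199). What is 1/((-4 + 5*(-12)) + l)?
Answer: -43183/2721916 ≈ -0.015865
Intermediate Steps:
l = 41796/43183 (l = 304*(-1/434) - 332*(-1/199) = -152/217 + 332/199 = 41796/43183 ≈ 0.96788)
1/((-4 + 5*(-12)) + l) = 1/((-4 + 5*(-12)) + 41796/43183) = 1/((-4 - 60) + 41796/43183) = 1/(-64 + 41796/43183) = 1/(-2721916/43183) = -43183/2721916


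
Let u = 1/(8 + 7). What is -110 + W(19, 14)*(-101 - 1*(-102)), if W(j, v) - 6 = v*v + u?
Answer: 1381/15 ≈ 92.067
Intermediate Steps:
u = 1/15 ≈ 0.066667
W(j, v) = 91/15 + v² (W(j, v) = 6 + (v*v + 1/15) = 6 + (v² + 1/15) = 6 + (1/15 + v²) = 91/15 + v²)
-110 + W(19, 14)*(-101 - 1*(-102)) = -110 + (91/15 + 14²)*(-101 - 1*(-102)) = -110 + (91/15 + 196)*(-101 + 102) = -110 + (3031/15)*1 = -110 + 3031/15 = 1381/15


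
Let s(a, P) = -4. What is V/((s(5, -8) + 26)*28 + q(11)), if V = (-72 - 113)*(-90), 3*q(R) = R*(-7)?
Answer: 49950/1771 ≈ 28.204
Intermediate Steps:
q(R) = -7*R/3 (q(R) = (R*(-7))/3 = (-7*R)/3 = -7*R/3)
V = 16650 (V = -185*(-90) = 16650)
V/((s(5, -8) + 26)*28 + q(11)) = 16650/((-4 + 26)*28 - 7/3*11) = 16650/(22*28 - 77/3) = 16650/(616 - 77/3) = 16650/(1771/3) = 16650*(3/1771) = 49950/1771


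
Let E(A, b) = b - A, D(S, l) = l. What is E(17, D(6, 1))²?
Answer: 256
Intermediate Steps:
E(17, D(6, 1))² = (1 - 1*17)² = (1 - 17)² = (-16)² = 256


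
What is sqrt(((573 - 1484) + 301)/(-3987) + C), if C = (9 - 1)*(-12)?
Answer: I*sqrt(169288906)/1329 ≈ 9.7901*I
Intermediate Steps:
C = -96 (C = 8*(-12) = -96)
sqrt(((573 - 1484) + 301)/(-3987) + C) = sqrt(((573 - 1484) + 301)/(-3987) - 96) = sqrt((-911 + 301)*(-1/3987) - 96) = sqrt(-610*(-1/3987) - 96) = sqrt(610/3987 - 96) = sqrt(-382142/3987) = I*sqrt(169288906)/1329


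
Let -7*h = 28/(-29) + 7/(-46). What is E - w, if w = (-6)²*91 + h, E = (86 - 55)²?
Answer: -3088423/1334 ≈ -2315.2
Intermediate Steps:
h = 213/1334 (h = -(28/(-29) + 7/(-46))/7 = -(28*(-1/29) + 7*(-1/46))/7 = -(-28/29 - 7/46)/7 = -⅐*(-1491/1334) = 213/1334 ≈ 0.15967)
E = 961 (E = 31² = 961)
w = 4370397/1334 (w = (-6)²*91 + 213/1334 = 36*91 + 213/1334 = 3276 + 213/1334 = 4370397/1334 ≈ 3276.2)
E - w = 961 - 1*4370397/1334 = 961 - 4370397/1334 = -3088423/1334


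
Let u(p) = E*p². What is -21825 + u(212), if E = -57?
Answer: -2583633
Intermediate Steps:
u(p) = -57*p²
-21825 + u(212) = -21825 - 57*212² = -21825 - 57*44944 = -21825 - 2561808 = -2583633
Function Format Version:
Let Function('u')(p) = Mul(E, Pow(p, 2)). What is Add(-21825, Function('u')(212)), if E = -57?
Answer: -2583633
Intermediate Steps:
Function('u')(p) = Mul(-57, Pow(p, 2))
Add(-21825, Function('u')(212)) = Add(-21825, Mul(-57, Pow(212, 2))) = Add(-21825, Mul(-57, 44944)) = Add(-21825, -2561808) = -2583633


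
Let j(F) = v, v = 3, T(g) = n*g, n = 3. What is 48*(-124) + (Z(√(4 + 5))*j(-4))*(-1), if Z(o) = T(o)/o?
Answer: -5961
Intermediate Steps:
T(g) = 3*g
j(F) = 3
Z(o) = 3 (Z(o) = (3*o)/o = 3)
48*(-124) + (Z(√(4 + 5))*j(-4))*(-1) = 48*(-124) + (3*3)*(-1) = -5952 + 9*(-1) = -5952 - 9 = -5961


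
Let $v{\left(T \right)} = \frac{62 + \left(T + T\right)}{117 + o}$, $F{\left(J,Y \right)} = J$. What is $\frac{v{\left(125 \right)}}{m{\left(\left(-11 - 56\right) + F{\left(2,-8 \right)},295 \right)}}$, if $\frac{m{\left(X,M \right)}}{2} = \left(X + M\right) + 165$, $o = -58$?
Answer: $\frac{156}{23305} \approx 0.0066938$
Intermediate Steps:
$m{\left(X,M \right)} = 330 + 2 M + 2 X$ ($m{\left(X,M \right)} = 2 \left(\left(X + M\right) + 165\right) = 2 \left(\left(M + X\right) + 165\right) = 2 \left(165 + M + X\right) = 330 + 2 M + 2 X$)
$v{\left(T \right)} = \frac{62}{59} + \frac{2 T}{59}$ ($v{\left(T \right)} = \frac{62 + \left(T + T\right)}{117 - 58} = \frac{62 + 2 T}{59} = \left(62 + 2 T\right) \frac{1}{59} = \frac{62}{59} + \frac{2 T}{59}$)
$\frac{v{\left(125 \right)}}{m{\left(\left(-11 - 56\right) + F{\left(2,-8 \right)},295 \right)}} = \frac{\frac{62}{59} + \frac{2}{59} \cdot 125}{330 + 2 \cdot 295 + 2 \left(\left(-11 - 56\right) + 2\right)} = \frac{\frac{62}{59} + \frac{250}{59}}{330 + 590 + 2 \left(-67 + 2\right)} = \frac{312}{59 \left(330 + 590 + 2 \left(-65\right)\right)} = \frac{312}{59 \left(330 + 590 - 130\right)} = \frac{312}{59 \cdot 790} = \frac{312}{59} \cdot \frac{1}{790} = \frac{156}{23305}$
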